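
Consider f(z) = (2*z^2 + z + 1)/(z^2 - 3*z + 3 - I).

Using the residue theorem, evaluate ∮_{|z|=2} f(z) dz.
By the residue theorem, ∮_C f(z) dz = 2πi · (sum of the residues of f at the poles inside |z| = 2).

The denominator factors as (z - 2 - I)*(z - 1 + I), so the singularities of f are simple poles at z = 2 + I, z = 1 - I.
  |2 + I|² = 5 > 4 = 2², so this pole is outside the contour.
  |1 - I|² = 2 < 4 = 2², so this pole is inside the contour.

With P(z) = 2*z^2 + z + 1 and Q(z) = z^2 - 3*z + 3 - I, each pole is simple, so Res(f, z₀) = P(z₀)/Q'(z₀) with Q'(z) = 2*z - 3.
  Res(f, 1 - I) = P(1 - I)/Q'(1 - I) = (2 - 5*I)/(-1 - 2*I) = 8/5 + 9*I/5

∮_C f(z) dz = 2πi · (8/5 + 9*I/5) = pi*(-18/5 + 16*I/5)

Final answer: pi*(-18/5 + 16*I/5)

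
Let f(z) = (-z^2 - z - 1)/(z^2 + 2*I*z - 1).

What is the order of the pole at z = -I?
Factor the denominator:
  z^2 + 2*I*z - 1 = (z + I)^2

The numerator P(z) = -z^2 - z - 1 has P(-I) = I ≠ 0, so no factor of (z + I) cancels.
Near z = -I we can therefore write f(z) = g(z)/(z + I)^2 with g analytic at -I and g(-I) ≠ 0 (g is just the numerator).

Hence z = -I is a pole of order 2.

Final answer: 2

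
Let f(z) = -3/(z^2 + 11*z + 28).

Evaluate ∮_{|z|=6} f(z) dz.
By the residue theorem, ∮_C f(z) dz = 2πi · (sum of the residues of f at the poles inside |z| = 6).

The denominator factors as (z + 4)*(z + 7), so the singularities of f are simple poles at z = -4, z = -7.
  |-4|² = 16 < 36 = 6², so this pole is inside the contour.
  |-7|² = 49 > 36 = 6², so this pole is outside the contour.

With P(z) = -3 and Q(z) = z^2 + 11*z + 28, each pole is simple, so Res(f, z₀) = P(z₀)/Q'(z₀) with Q'(z) = 2*z + 11.
  Res(f, -4) = P(-4)/Q'(-4) = (-3)/(3) = -1

∮_C f(z) dz = 2πi · (-1) = -2*I*pi

Final answer: -2*I*pi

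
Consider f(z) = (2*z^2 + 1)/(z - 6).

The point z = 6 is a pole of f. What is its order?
Factor the denominator:
  z - 6 = (z - 6)

The numerator P(z) = 2*z^2 + 1 has P(6) = 73 ≠ 0, so no factor of (z - 6) cancels.
Near z = 6 we can therefore write f(z) = g(z)/(z - 6) with g analytic at 6 and g(6) ≠ 0 (g is just the numerator).

Hence z = 6 is a pole of order 1.

Final answer: 1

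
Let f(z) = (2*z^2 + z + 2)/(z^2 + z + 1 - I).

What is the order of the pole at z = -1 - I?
Factor the denominator:
  z^2 + z + 1 - I = (z + 1 + I)*(z - I)

The numerator P(z) = 2*z^2 + z + 2 has P(-1 - I) = 1 + 3*I ≠ 0, so no factor of (z + 1 + I) cancels.
Near z = -1 - I we can therefore write f(z) = g(z)/(z + 1 + I) with g analytic at -1 - I and g(-1 - I) ≠ 0 (g is the numerator divided by the remaining denominator factors).

Hence z = -1 - I is a pole of order 1.

Final answer: 1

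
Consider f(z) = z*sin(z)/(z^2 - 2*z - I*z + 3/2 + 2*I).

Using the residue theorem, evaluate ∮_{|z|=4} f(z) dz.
By the residue theorem, ∮_C f(z) dz = 2πi · (sum of the residues of f at the poles inside |z| = 4).

The denominator factors as (z - 3/2 + I/2)*(z - 1/2 - 3*I/2), so the singularities of f are simple poles at z = 3/2 - I/2, z = 1/2 + 3*I/2.
  |3/2 - I/2|² = 5/2 < 16 = 4², so this pole is inside the contour.
  |1/2 + 3*I/2|² = 5/2 < 16 = 4², so this pole is inside the contour.

With P(z) = z*sin(z) and Q(z) = z^2 - 2*z - I*z + 3/2 + 2*I, each pole is simple, so Res(f, z₀) = P(z₀)/Q'(z₀) with Q'(z) = 2*z - 2 - I.
  Res(f, 3/2 - I/2) = P(3/2 - I/2)/Q'(3/2 - I/2) = ((3/2 - I/2)*sin(3/2 - I/2))/(1 - 2*I) = (1/2 + I/2)*sin(3/2 - I/2)
  Res(f, 1/2 + 3*I/2) = P(1/2 + 3*I/2)/Q'(1/2 + 3*I/2) = ((1/2 + 3*I/2)*sin(1/2 + 3*I/2))/(-1 + 2*I) = (1/2 - I/2)*sin(1/2 + 3*I/2)

Sum of residues inside C: (1/2 - I/2)*sin(1/2 + 3*I/2) + (1/2 + I/2)*sin(3/2 - I/2)
∮_C f(z) dz = 2πi · ((1/2 - I/2)*sin(1/2 + 3*I/2) + (1/2 + I/2)*sin(3/2 - I/2)) = pi*(-1 + I)*sin(3/2 - I/2) + pi*(1 + I)*sin(1/2 + 3*I/2)

Final answer: pi*(-1 + I)*sin(3/2 - I/2) + pi*(1 + I)*sin(1/2 + 3*I/2)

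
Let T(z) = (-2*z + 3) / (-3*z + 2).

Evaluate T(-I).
Substitute z = -I:
  numerator:   -2*(-I) + 3 = 3 + 2*I
  denominator: -3*(-I) + 2 = 2 + 3*I
T(-I) = (3 + 2*I)/(2 + 3*I); multiplying numerator and denominator by the conjugate 2 - 3*I gives (12 - 5*I)/13 = 12/13 - 5*I/13

Final answer: 12/13 - 5*I/13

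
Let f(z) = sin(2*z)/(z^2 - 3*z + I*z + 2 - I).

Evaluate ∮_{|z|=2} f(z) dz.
pi*(1 - I)*sin(2)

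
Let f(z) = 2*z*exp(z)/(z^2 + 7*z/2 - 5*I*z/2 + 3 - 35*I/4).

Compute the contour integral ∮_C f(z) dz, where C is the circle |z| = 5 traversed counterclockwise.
By the residue theorem, ∮_C f(z) dz = 2πi · (sum of the residues of f at the poles inside |z| = 5).

The denominator factors as (z + 3 + I/2)*(z + 1/2 - 3*I), so the singularities of f are simple poles at z = -3 - I/2, z = -1/2 + 3*I.
  |-3 - I/2|² = 37/4 < 25 = 5², so this pole is inside the contour.
  |-1/2 + 3*I|² = 37/4 < 25 = 5², so this pole is inside the contour.

With P(z) = 2*z*exp(z) and Q(z) = z^2 + 7*z/2 - 5*I*z/2 + 3 - 35*I/4, each pole is simple, so Res(f, z₀) = P(z₀)/Q'(z₀) with Q'(z) = 2*z + 7/2 - 5*I/2.
  Res(f, -3 - I/2) = P(-3 - I/2)/Q'(-3 - I/2) = ((-6 - I)*exp(-3 - I/2))/(-5/2 - 7*I/2) = (1 - I)*exp(-3 - I/2)
  Res(f, -1/2 + 3*I) = P(-1/2 + 3*I)/Q'(-1/2 + 3*I) = ((-1 + 6*I)*exp(-1/2 + 3*I))/(5/2 + 7*I/2) = (1 + I)*exp(-1/2 + 3*I)

Sum of residues inside C: (1 + I)*exp(-1/2 + 3*I) + (1 - I)*exp(-3 - I/2)
∮_C f(z) dz = 2πi · ((1 + I)*exp(-1/2 + 3*I) + (1 - I)*exp(-3 - I/2)) = pi*(-2 + 2*I)*exp(-1/2 + 3*I) + pi*(2 + 2*I)*exp(-3 - I/2)

Final answer: pi*(-2 + 2*I)*exp(-1/2 + 3*I) + pi*(2 + 2*I)*exp(-3 - I/2)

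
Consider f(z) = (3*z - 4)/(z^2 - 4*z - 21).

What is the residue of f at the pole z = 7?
Write f(z) = P(z)/Q(z) with P(z) = 3*z - 4 and Q(z) = z^2 - 4*z - 21.
The denominator factors as Q(z) = (z + 3)*(z - 7), so z = 7 is a simple zero of Q and P is analytic there; z = 7 is therefore a simple pole and
  Res(f, z₀) = P(z₀)/Q'(z₀).

Q'(z) = 2*z - 4, so Q'(7) = 10.
P(7) = 17.

Res(f, 7) = (17)/(10) = 17/10

Final answer: 17/10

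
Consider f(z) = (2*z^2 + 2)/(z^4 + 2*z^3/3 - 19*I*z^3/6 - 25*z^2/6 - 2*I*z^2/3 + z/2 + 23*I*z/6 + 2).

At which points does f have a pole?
The singularities of f are the zeros of the denominator. Factoring,
  z^4 + 2*z^3/3 - 19*I*z^3/6 - 25*z^2/6 - 2*I*z^2/3 + z/2 + 23*I*z/6 + 2 = (z - 3*I/2)*(z - 1)*(z + 1 - I)*(z + 2/3 - 2*I/3)
so the candidates are z = 3*I/2, z = 1, z = -1 + I, z = -2/3 + 2*I/3.

Check the numerator P(z) = 2*z^2 + 2 at each one:
  P(3*I/2) = -5/2 ≠ 0, so z = 3*I/2 is a (simple) pole.
  P(1) = 4 ≠ 0, so z = 1 is a (simple) pole.
  P(-1 + I) = 2 - 4*I ≠ 0, so z = -1 + I is a (simple) pole.
  P(-2/3 + 2*I/3) = 2 - 16*I/9 ≠ 0, so z = -2/3 + 2*I/3 is a (simple) pole.

Poles of f: {-1 + I, -2/3 + 2*I/3, 3*I/2, 1}

Final answer: {-1 + I, -2/3 + 2*I/3, 3*I/2, 1}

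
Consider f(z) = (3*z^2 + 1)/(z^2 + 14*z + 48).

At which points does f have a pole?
{-8, -6}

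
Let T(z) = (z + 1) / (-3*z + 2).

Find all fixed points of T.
{1/6 - sqrt(11)*I/6, 1/6 + sqrt(11)*I/6}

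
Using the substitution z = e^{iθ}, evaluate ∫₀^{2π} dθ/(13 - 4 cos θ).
2*sqrt(17)*pi/51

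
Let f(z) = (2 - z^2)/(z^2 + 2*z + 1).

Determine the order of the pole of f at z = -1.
Factor the denominator:
  z^2 + 2*z + 1 = (z + 1)^2

The numerator P(z) = 2 - z^2 has P(-1) = 1 ≠ 0, so no factor of (z + 1) cancels.
Near z = -1 we can therefore write f(z) = g(z)/(z + 1)^2 with g analytic at -1 and g(-1) ≠ 0 (g is just the numerator).

Hence z = -1 is a pole of order 2.

Final answer: 2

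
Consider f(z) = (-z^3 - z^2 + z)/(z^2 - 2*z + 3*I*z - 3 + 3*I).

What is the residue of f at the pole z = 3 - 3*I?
Write f(z) = P(z)/Q(z) with P(z) = -z^3 - z^2 + z and Q(z) = z^2 - 2*z + 3*I*z - 3 + 3*I.
The denominator factors as Q(z) = (z + 1)*(z - 3 + 3*I), so z = 3 - 3*I is a simple zero of Q and P is analytic there; z = 3 - 3*I is therefore a simple pole and
  Res(f, z₀) = P(z₀)/Q'(z₀).

Q'(z) = 2*z - 2 + 3*I, so Q'(3 - 3*I) = 4 - 3*I.
P(3 - 3*I) = 57 + 69*I.

Res(f, 3 - 3*I) = (57 + 69*I)/(4 - 3*I) = 21/25 + 447*I/25

Final answer: 21/25 + 447*I/25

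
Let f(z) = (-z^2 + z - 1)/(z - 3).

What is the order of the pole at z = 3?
1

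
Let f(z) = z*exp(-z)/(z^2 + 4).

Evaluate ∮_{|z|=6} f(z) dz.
I*pi*exp(2*I) + I*pi*exp(-2*I)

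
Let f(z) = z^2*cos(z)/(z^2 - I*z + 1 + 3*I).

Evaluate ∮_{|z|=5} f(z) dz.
By the residue theorem, ∮_C f(z) dz = 2πi · (sum of the residues of f at the poles inside |z| = 5).

The denominator factors as (z - 1 + I)*(z + 1 - 2*I), so the singularities of f are simple poles at z = 1 - I, z = -1 + 2*I.
  |1 - I|² = 2 < 25 = 5², so this pole is inside the contour.
  |-1 + 2*I|² = 5 < 25 = 5², so this pole is inside the contour.

With P(z) = z^2*cos(z) and Q(z) = z^2 - I*z + 1 + 3*I, each pole is simple, so Res(f, z₀) = P(z₀)/Q'(z₀) with Q'(z) = 2*z - I.
  Res(f, 1 - I) = P(1 - I)/Q'(1 - I) = (-2*I*cos(1 - I))/(2 - 3*I) = (6/13 - 4*I/13)*cos(1 - I)
  Res(f, -1 + 2*I) = P(-1 + 2*I)/Q'(-1 + 2*I) = ((-3 - 4*I)*cos(1 - 2*I))/(-2 + 3*I) = (-6/13 + 17*I/13)*cos(1 - 2*I)

Sum of residues inside C: (6/13 - 4*I/13)*cos(1 - I) + (-6/13 + 17*I/13)*cos(1 - 2*I)
∮_C f(z) dz = 2πi · ((6/13 - 4*I/13)*cos(1 - I) + (-6/13 + 17*I/13)*cos(1 - 2*I)) = pi*(-34/13 - 12*I/13)*cos(1 - 2*I) + pi*(8/13 + 12*I/13)*cos(1 - I)

Final answer: pi*(-34/13 - 12*I/13)*cos(1 - 2*I) + pi*(8/13 + 12*I/13)*cos(1 - I)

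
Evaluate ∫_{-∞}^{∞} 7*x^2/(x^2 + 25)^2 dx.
Let f(z) = 7*z^2/(z^2 + 25)^2. The denominator has no real zeros and deg Q - deg P = 2 ≥ 2, so the integral of f over the upper semicircle |z| = R tends to 0 as R → ∞. Closing the contour in the upper half-plane,
  ∫_{-∞}^{∞} f(x) dx = 2πi · Σ Res(f, z_k)  over the poles with Im z_k > 0.

Zeros of the denominator: z^2 + 25 = 0 gives z = ±5*I.
Upper half-plane: z = 5*I (a pole of order 2).

Write f(z) = g(z)/(z - 5*I)^2 with g(z) = 7*z^2/(z + 5*I)^2. For a double pole, Res(f, z₀) = g'(z₀):
  g'(z) = 70*I*z/(z + 5*I)^3
  Res(f, 5*I) = g'(5*I) = -7*I/20

∫_{-∞}^{∞} f(x) dx = 2πi · (-7*I/20) = 7*pi/10

Final answer: 7*pi/10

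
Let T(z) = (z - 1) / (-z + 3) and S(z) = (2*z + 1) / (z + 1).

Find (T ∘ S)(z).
(T ∘ S)(z) = T(S(z)) = ((1)*S(z) + (-1))/((-1)*S(z) + (3)). Multiply numerator and denominator by z + 1:
  numerator:   (1)*(2*z + 1) + (-1)*(z + 1) = z
  denominator: (-1)*(2*z + 1) + (3)*(z + 1) = z + 2
(T ∘ S)(z) = z/(z + 2)

Final answer: z/(z + 2)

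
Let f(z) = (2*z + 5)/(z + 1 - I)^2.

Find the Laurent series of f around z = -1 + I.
(3 + 2*I)/(z + 1 - I)^2 + 2/(z + 1 - I)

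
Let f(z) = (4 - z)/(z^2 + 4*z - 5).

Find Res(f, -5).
Write f(z) = P(z)/Q(z) with P(z) = 4 - z and Q(z) = z^2 + 4*z - 5.
The denominator factors as Q(z) = (z - 1)*(z + 5), so z = -5 is a simple zero of Q and P is analytic there; z = -5 is therefore a simple pole and
  Res(f, z₀) = P(z₀)/Q'(z₀).

Q'(z) = 2*z + 4, so Q'(-5) = -6.
P(-5) = 9.

Res(f, -5) = (9)/(-6) = -3/2

Final answer: -3/2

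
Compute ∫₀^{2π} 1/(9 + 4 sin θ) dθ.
Call the integral J. The integrand is 2π-periodic and we integrate over a full period, so shifting θ does not change the value (θ → θ + π/2 turns sin θ into cos θ). Hence
  J = ∫₀^{2π} dθ/(9 + 4 cos θ).
Put z = e^{iθ}: then cos θ = (z + 1/z)/2, dθ = dz/(iz), and z runs once counterclockwise around |z| = 1:
  J = ∮_{|z|=1} 1/(9 + 4*(z + 1/z)/2) · dz/(iz) = (2/i) ∮_{|z|=1} dz/(4*z^2 + 18*z + 4).
The roots of 4*z^2 + 18*z + 4 are z = (-9 ± sqrt(9^2 - 4^2))/4, with sqrt(65) = sqrt(65); their product is 1, so only z₊ = -9/4 + sqrt(65)/4 lies inside the unit circle (z₋ = -9/4 - sqrt(65)/4 lies outside).
z₊ is a simple zero of q(z) = 4*z^2 + 18*z + 4, so Res(1/q, z₊) = 1/q'(z₊) with q'(z) = 8*z + 18; and q'(z₊) = 4*(z₊ - z₋) = 2*sqrt(65).
Therefore J = (2/i) · 2πi · 1/(2*sqrt(65)) = 2*pi/(sqrt(65)) = 2*sqrt(65)*pi/65

Final answer: 2*sqrt(65)*pi/65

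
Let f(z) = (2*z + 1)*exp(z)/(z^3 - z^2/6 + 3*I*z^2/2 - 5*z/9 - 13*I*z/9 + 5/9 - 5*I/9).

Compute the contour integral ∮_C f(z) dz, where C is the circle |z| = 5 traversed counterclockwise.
By the residue theorem, ∮_C f(z) dz = 2πi · (sum of the residues of f at the poles inside |z| = 5).

The denominator factors as (z - 1 - I/3)*(z + 1/3 + I/3)*(z + 1/2 + 3*I/2), so the singularities of f are simple poles at z = 1 + I/3, z = -1/3 - I/3, z = -1/2 - 3*I/2.
  |1 + I/3|² = 10/9 < 25 = 5², so this pole is inside the contour.
  |-1/3 - I/3|² = 2/9 < 25 = 5², so this pole is inside the contour.
  |-1/2 - 3*I/2|² = 5/2 < 25 = 5², so this pole is inside the contour.

With P(z) = (2*z + 1)*exp(z) and Q(z) = z^3 - z^2/6 + 3*I*z^2/2 - 5*z/9 - 13*I*z/9 + 5/9 - 5*I/9, each pole is simple, so Res(f, z₀) = P(z₀)/Q'(z₀) with Q'(z) = 3*z^2 - z/3 + 3*I*z - 5/9 - 13*I/9.
  Res(f, 1 + I/3) = P(1 + I/3)/Q'(1 + I/3) = ((3 + 2*I/3)*exp(1 + I/3))/(7/9 + 31*I/9) = (75/202 - 159*I/202)*exp(1 + I/3)
  Res(f, -1/3 - I/3) = P(-1/3 - I/3)/Q'(-1/3 - I/3) = ((1/3 - 2*I/3)*exp(-1/3 - I/3))/(5/9 - 5*I/3) = (21/50 + 3*I/50)*exp(-1/3 - I/3)
  Res(f, -1/2 - 3*I/2) = P(-1/2 - 3*I/2)/Q'(-1/2 - 3*I/2) = (-3*I*exp(-1/2 - 3*I/2))/(-17/9 + 37*I/18) = (-1998/2525 + 1836*I/2525)*exp(-1/2 - 3*I/2)

Sum of residues inside C: (75/202 - 159*I/202)*exp(1 + I/3) + (21/50 + 3*I/50)*exp(-1/3 - I/3) + (-1998/2525 + 1836*I/2525)*exp(-1/2 - 3*I/2)
∮_C f(z) dz = 2πi · ((75/202 - 159*I/202)*exp(1 + I/3) + (21/50 + 3*I/50)*exp(-1/3 - I/3) + (-1998/2525 + 1836*I/2525)*exp(-1/2 - 3*I/2)) = pi*(-3/25 + 21*I/25)*exp(-1/3 - I/3) + pi*(-3672/2525 - 3996*I/2525)*exp(-1/2 - 3*I/2) + pi*(159/101 + 75*I/101)*exp(1 + I/3)

Final answer: pi*(-3/25 + 21*I/25)*exp(-1/3 - I/3) + pi*(-3672/2525 - 3996*I/2525)*exp(-1/2 - 3*I/2) + pi*(159/101 + 75*I/101)*exp(1 + I/3)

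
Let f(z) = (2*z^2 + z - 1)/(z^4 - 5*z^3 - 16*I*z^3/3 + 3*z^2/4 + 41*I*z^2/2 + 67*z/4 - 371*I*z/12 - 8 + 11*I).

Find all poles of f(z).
{-1/2 + 3*I, 2 - 2*I/3, 3 + 3*I}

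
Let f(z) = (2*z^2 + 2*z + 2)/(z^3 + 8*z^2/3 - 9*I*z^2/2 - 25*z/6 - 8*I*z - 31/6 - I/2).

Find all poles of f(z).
The singularities of f are the zeros of the denominator. Factoring,
  z^3 + 8*z^2/3 - 9*I*z^2/2 - 25*z/6 - 8*I*z - 31/6 - I/2 = (z + 1 - 2*I)*(z + 2/3 - 3*I/2)*(z + 1 - I)
so the candidates are z = -1 + 2*I, z = -2/3 + 3*I/2, z = -1 + I.

Check the numerator P(z) = 2*z^2 + 2*z + 2 at each one:
  P(-1 + 2*I) = -6 - 4*I ≠ 0, so z = -1 + 2*I is a (simple) pole.
  P(-2/3 + 3*I/2) = -53/18 - I ≠ 0, so z = -2/3 + 3*I/2 is a (simple) pole.
  P(-1 + I) = -2*I ≠ 0, so z = -1 + I is a (simple) pole.

Poles of f: {-1 + I, -1 + 2*I, -2/3 + 3*I/2}

Final answer: {-1 + I, -1 + 2*I, -2/3 + 3*I/2}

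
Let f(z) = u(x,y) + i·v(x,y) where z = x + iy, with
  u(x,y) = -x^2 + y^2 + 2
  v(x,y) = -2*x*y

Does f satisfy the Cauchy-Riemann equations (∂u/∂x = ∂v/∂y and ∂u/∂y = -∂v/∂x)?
∂u/∂x = -2*x
∂v/∂y = -2*x
∂u/∂y = 2*y
∂v/∂x = -2*y
∂u/∂x = ∂v/∂y and ∂u/∂y = -∂v/∂x hold identically; f is analytic.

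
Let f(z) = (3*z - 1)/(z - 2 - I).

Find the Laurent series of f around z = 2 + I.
Put w = z - (2 + I), i.e. z = w + 2 + I. The denominator is w, so it suffices to rewrite the numerator in powers of w.

P(z) = 3*z - 1
P(w + 2 + I) = 5 + 3*I + 3*w

Dividing each term by w:
  f = (5 + 3*I)/w + 3

Substituting back w = z - 2 - I:
  f(z) = (5 + 3*I)/(z - 2 - I) + 3

The series is finite because the numerator is a polynomial; the negative powers form the principal part, and the coefficient of 1/(z - 2 - I) gives Res(f, 2 + I) = 5 + 3*I.

Final answer: (5 + 3*I)/(z - 2 - I) + 3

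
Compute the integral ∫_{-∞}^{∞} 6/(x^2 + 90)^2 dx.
Let f(z) = 6/(z^2 + 90)^2. The denominator has no real zeros and deg Q - deg P = 4 ≥ 2, so the integral of f over the upper semicircle |z| = R tends to 0 as R → ∞. Closing the contour in the upper half-plane,
  ∫_{-∞}^{∞} f(x) dx = 2πi · Σ Res(f, z_k)  over the poles with Im z_k > 0.

Zeros of the denominator: z^2 + 90 = 0 gives z = ±3*sqrt(10)*I.
Upper half-plane: z = 3*sqrt(10)*I (a pole of order 2).

Write f(z) = g(z)/(z - 3*sqrt(10)*I)^2 with g(z) = 6/(z + 3*sqrt(10)*I)^2. For a double pole, Res(f, z₀) = g'(z₀):
  g'(z) = -12/(z + 3*sqrt(10)*I)^3
  Res(f, 3*sqrt(10)*I) = g'(3*sqrt(10)*I) = -sqrt(10)*I/1800

∫_{-∞}^{∞} f(x) dx = 2πi · (-sqrt(10)*I/1800) = sqrt(10)*pi/900

Final answer: sqrt(10)*pi/900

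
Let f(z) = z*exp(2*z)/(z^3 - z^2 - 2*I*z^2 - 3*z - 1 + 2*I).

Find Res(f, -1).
Write f(z) = P(z)/Q(z) with P(z) = z*exp(2*z) and Q(z) = z^3 - z^2 - 2*I*z^2 - 3*z - 1 + 2*I.
The denominator factors as Q(z) = (z - 2 - I)*(z + 1)*(z - I), so z = -1 is a simple zero of Q and P is analytic there; z = -1 is therefore a simple pole and
  Res(f, z₀) = P(z₀)/Q'(z₀).

Q'(z) = 3*z^2 - 2*z - 4*I*z - 3, so Q'(-1) = 2 + 4*I.
P(-1) = -exp(-2).

Res(f, -1) = (-exp(-2))/(2 + 4*I) = (-1/10 + I/5)*exp(-2)

Final answer: (-1/10 + I/5)*exp(-2)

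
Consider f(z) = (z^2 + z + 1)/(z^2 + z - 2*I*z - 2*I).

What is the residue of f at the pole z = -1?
-1/5 + 2*I/5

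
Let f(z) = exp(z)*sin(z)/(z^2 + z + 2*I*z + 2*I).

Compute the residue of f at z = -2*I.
Write f(z) = P(z)/Q(z) with P(z) = exp(z)*sin(z) and Q(z) = z^2 + z + 2*I*z + 2*I.
The denominator factors as Q(z) = (z + 1)*(z + 2*I), so z = -2*I is a simple zero of Q and P is analytic there; z = -2*I is therefore a simple pole and
  Res(f, z₀) = P(z₀)/Q'(z₀).

Q'(z) = 2*z + 1 + 2*I, so Q'(-2*I) = 1 - 2*I.
P(-2*I) = -I*exp(-2*I)*sinh(2).

Res(f, -2*I) = (-I*exp(-2*I)*sinh(2))/(1 - 2*I) = (2/5 - I/5)*exp(-2*I)*sinh(2)

Final answer: (2/5 - I/5)*exp(-2*I)*sinh(2)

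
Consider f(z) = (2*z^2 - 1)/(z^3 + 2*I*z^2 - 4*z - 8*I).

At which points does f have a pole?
{-2, -2*I, 2}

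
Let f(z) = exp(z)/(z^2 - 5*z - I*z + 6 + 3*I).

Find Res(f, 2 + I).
Write f(z) = P(z)/Q(z) with P(z) = exp(z) and Q(z) = z^2 - 5*z - I*z + 6 + 3*I.
The denominator factors as Q(z) = (z - 3)*(z - 2 - I), so z = 2 + I is a simple zero of Q and P is analytic there; z = 2 + I is therefore a simple pole and
  Res(f, z₀) = P(z₀)/Q'(z₀).

Q'(z) = 2*z - 5 - I, so Q'(2 + I) = -1 + I.
P(2 + I) = exp(2 + I).

Res(f, 2 + I) = (exp(2 + I))/(-1 + I) = (-1/2 - I/2)*exp(2 + I)

Final answer: (-1/2 - I/2)*exp(2 + I)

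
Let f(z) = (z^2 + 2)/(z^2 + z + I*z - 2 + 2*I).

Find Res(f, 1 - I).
4/5 - 2*I/5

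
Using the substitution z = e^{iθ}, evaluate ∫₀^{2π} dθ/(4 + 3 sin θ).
Call the integral J. The integrand is 2π-periodic and we integrate over a full period, so shifting θ does not change the value (θ → θ + π/2 turns sin θ into cos θ). Hence
  J = ∫₀^{2π} dθ/(4 + 3 cos θ).
Put z = e^{iθ}: then cos θ = (z + 1/z)/2, dθ = dz/(iz), and z runs once counterclockwise around |z| = 1:
  J = ∮_{|z|=1} 1/(4 + 3*(z + 1/z)/2) · dz/(iz) = (2/i) ∮_{|z|=1} dz/(3*z^2 + 8*z + 3).
The roots of 3*z^2 + 8*z + 3 are z = (-4 ± sqrt(4^2 - 3^2))/3, with sqrt(7) = sqrt(7); their product is 1, so only z₊ = -4/3 + sqrt(7)/3 lies inside the unit circle (z₋ = -4/3 - sqrt(7)/3 lies outside).
z₊ is a simple zero of q(z) = 3*z^2 + 8*z + 3, so Res(1/q, z₊) = 1/q'(z₊) with q'(z) = 6*z + 8; and q'(z₊) = 3*(z₊ - z₋) = 2*sqrt(7).
Therefore J = (2/i) · 2πi · 1/(2*sqrt(7)) = 2*pi/(sqrt(7)) = 2*sqrt(7)*pi/7

Final answer: 2*sqrt(7)*pi/7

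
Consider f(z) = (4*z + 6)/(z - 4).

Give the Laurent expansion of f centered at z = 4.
Put w = z - (4), i.e. z = w + 4. The denominator is w, so it suffices to rewrite the numerator in powers of w.

P(z) = 4*z + 6
P(w + 4) = 22 + 4*w

Dividing each term by w:
  f = 22/w + 4

Substituting back w = z - 4:
  f(z) = 22/(z - 4) + 4

The series is finite because the numerator is a polynomial; the negative powers form the principal part, and the coefficient of 1/(z - 4) gives Res(f, 4) = 22.

Final answer: 22/(z - 4) + 4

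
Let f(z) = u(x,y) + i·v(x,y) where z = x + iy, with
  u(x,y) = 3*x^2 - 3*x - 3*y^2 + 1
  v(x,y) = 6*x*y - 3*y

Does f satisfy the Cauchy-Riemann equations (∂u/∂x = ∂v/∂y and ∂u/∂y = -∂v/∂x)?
∂u/∂x = 6*x - 3
∂v/∂y = 6*x - 3
∂u/∂y = -6*y
∂v/∂x = 6*y
∂u/∂x = ∂v/∂y and ∂u/∂y = -∂v/∂x hold identically; f is analytic.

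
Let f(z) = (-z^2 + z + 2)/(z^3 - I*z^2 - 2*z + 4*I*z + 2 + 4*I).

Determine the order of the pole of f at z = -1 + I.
Factor the denominator:
  z^3 - I*z^2 - 2*z + 4*I*z + 2 + 4*I = (z + 1 - I)^2*(z - 2 + I)

The numerator P(z) = -z^2 + z + 2 has P(-1 + I) = 1 + 3*I ≠ 0, so no factor of (z + 1 - I) cancels.
Near z = -1 + I we can therefore write f(z) = g(z)/(z + 1 - I)^2 with g analytic at -1 + I and g(-1 + I) ≠ 0 (g is the numerator divided by the remaining denominator factors).

Hence z = -1 + I is a pole of order 2.

Final answer: 2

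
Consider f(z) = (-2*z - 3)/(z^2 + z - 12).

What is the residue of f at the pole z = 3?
Write f(z) = P(z)/Q(z) with P(z) = -2*z - 3 and Q(z) = z^2 + z - 12.
The denominator factors as Q(z) = (z - 3)*(z + 4), so z = 3 is a simple zero of Q and P is analytic there; z = 3 is therefore a simple pole and
  Res(f, z₀) = P(z₀)/Q'(z₀).

Q'(z) = 2*z + 1, so Q'(3) = 7.
P(3) = -9.

Res(f, 3) = (-9)/(7) = -9/7

Final answer: -9/7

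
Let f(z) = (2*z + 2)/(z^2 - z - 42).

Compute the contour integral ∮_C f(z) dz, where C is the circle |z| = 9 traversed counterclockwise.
By the residue theorem, ∮_C f(z) dz = 2πi · (sum of the residues of f at the poles inside |z| = 9).

The denominator factors as (z - 7)*(z + 6), so the singularities of f are simple poles at z = 7, z = -6.
  |7|² = 49 < 81 = 9², so this pole is inside the contour.
  |-6|² = 36 < 81 = 9², so this pole is inside the contour.

With P(z) = 2*z + 2 and Q(z) = z^2 - z - 42, each pole is simple, so Res(f, z₀) = P(z₀)/Q'(z₀) with Q'(z) = 2*z - 1.
  Res(f, 7) = P(7)/Q'(7) = (16)/(13) = 16/13
  Res(f, -6) = P(-6)/Q'(-6) = (-10)/(-13) = 10/13

Sum of residues inside C: 2
∮_C f(z) dz = 2πi · (2) = 4*I*pi

Final answer: 4*I*pi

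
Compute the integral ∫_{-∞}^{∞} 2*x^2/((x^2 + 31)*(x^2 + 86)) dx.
Let f(z) = 2*z^2/((z^2 + 31)*(z^2 + 86)). The denominator has no real zeros and deg Q - deg P = 2 ≥ 2, so the integral of f over the upper semicircle |z| = R tends to 0 as R → ∞. Closing the contour in the upper half-plane,
  ∫_{-∞}^{∞} f(x) dx = 2πi · Σ Res(f, z_k)  over the poles with Im z_k > 0.

Zeros of the denominator: z^2 + 31 = 0 gives z = ±sqrt(31)*I; z^2 + 86 = 0 gives z = ±sqrt(86)*I.
Upper half-plane: z = sqrt(31)*I, z = sqrt(86)*I (simple).

Each pole is a simple zero of Q(z) = z^4 + 117*z^2 + 2666, so Res(f, z₀) = P(z₀)/Q'(z₀) with P(z) = 2*z^2, Q'(z) = 4*z^3 + 234*z:
  Res(f, sqrt(31)*I) = (-62)/(110*sqrt(31)*I) = sqrt(31)*I/55
  Res(f, sqrt(86)*I) = (-172)/(-110*sqrt(86)*I) = -sqrt(86)*I/55

Sum of residues: I*(-sqrt(86) + sqrt(31))/55
∫_{-∞}^{∞} f(x) dx = 2πi · (I*(-sqrt(86) + sqrt(31))/55) = 2*pi*(-sqrt(31) + sqrt(86))/55

Final answer: 2*pi*(-sqrt(31) + sqrt(86))/55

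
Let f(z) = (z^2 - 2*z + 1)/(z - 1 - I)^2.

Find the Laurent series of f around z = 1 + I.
-1/(z - 1 - I)^2 + 2*I/(z - 1 - I) + 1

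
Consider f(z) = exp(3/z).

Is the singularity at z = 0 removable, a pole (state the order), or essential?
Let u = z. Then
  e^(3/u) = Σ_{k≥0} (3)^k/(k!·u^k) = 1 + 3/u + 9/(2*u^2) + 9/(2*u^3) + ...
which has infinitely many negative powers of u, so exp(3/z) has an essential singularity at z = 0.
So the singularity is essential.

Final answer: essential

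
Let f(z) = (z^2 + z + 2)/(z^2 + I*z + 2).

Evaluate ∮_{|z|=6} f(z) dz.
By the residue theorem, ∮_C f(z) dz = 2πi · (sum of the residues of f at the poles inside |z| = 6).

The denominator factors as (z - I)*(z + 2*I), so the singularities of f are simple poles at z = I, z = -2*I.
  |I|² = 1 < 36 = 6², so this pole is inside the contour.
  |-2*I|² = 4 < 36 = 6², so this pole is inside the contour.

With P(z) = z^2 + z + 2 and Q(z) = z^2 + I*z + 2, each pole is simple, so Res(f, z₀) = P(z₀)/Q'(z₀) with Q'(z) = 2*z + I.
  Res(f, I) = P(I)/Q'(I) = (1 + I)/(3*I) = 1/3 - I/3
  Res(f, -2*I) = P(-2*I)/Q'(-2*I) = (-2 - 2*I)/(-3*I) = 2/3 - 2*I/3

Sum of residues inside C: 1 - I
∮_C f(z) dz = 2πi · (1 - I) = pi*(2 + 2*I)

Final answer: pi*(2 + 2*I)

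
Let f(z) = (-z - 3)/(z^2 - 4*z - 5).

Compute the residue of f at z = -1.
Write f(z) = P(z)/Q(z) with P(z) = -z - 3 and Q(z) = z^2 - 4*z - 5.
The denominator factors as Q(z) = (z - 5)*(z + 1), so z = -1 is a simple zero of Q and P is analytic there; z = -1 is therefore a simple pole and
  Res(f, z₀) = P(z₀)/Q'(z₀).

Q'(z) = 2*z - 4, so Q'(-1) = -6.
P(-1) = -2.

Res(f, -1) = (-2)/(-6) = 1/3

Final answer: 1/3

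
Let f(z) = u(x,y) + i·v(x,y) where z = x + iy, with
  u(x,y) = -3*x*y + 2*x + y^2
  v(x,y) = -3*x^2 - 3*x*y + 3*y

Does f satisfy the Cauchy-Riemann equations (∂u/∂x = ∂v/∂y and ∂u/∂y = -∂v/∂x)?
∂u/∂x = 2 - 3*y
∂v/∂y = 3 - 3*x
∂u/∂y = -3*x + 2*y
∂v/∂x = -6*x - 3*y
∂u/∂x ≠ ∂v/∂y and ∂u/∂y ≠ -∂v/∂x; the Cauchy-Riemann equations are not satisfied, so f is not analytic.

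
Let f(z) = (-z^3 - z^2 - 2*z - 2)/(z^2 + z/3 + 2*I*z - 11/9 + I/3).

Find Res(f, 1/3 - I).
Write f(z) = P(z)/Q(z) with P(z) = -z^3 - z^2 - 2*z - 2 and Q(z) = z^2 + z/3 + 2*I*z - 11/9 + I/3.
The denominator factors as Q(z) = (z - 1/3 + I)*(z + 2/3 + I), so z = 1/3 - I is a simple zero of Q and P is analytic there; z = 1/3 - I is therefore a simple pole and
  Res(f, z₀) = P(z₀)/Q'(z₀).

Q'(z) = 2*z + 1/3 + 2*I, so Q'(1/3 - I) = 1.
P(1/3 - I) = -22/27 + 2*I.

Res(f, 1/3 - I) = (-22/27 + 2*I)/(1) = -22/27 + 2*I

Final answer: -22/27 + 2*I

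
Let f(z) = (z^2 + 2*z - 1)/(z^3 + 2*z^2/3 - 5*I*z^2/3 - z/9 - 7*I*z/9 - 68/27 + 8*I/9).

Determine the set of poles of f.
The singularities of f are the zeros of the denominator. Factoring,
  z^3 + 2*z^2/3 - 5*I*z^2/3 - z/9 - 7*I*z/9 - 68/27 + 8*I/9 = (z + 2/3 - 2*I)*(z + 1 + 2*I/3)*(z - 1 - I/3)
so the candidates are z = -2/3 + 2*I, z = -1 - 2*I/3, z = 1 + I/3.

Check the numerator P(z) = z^2 + 2*z - 1 at each one:
  P(-2/3 + 2*I) = -53/9 + 4*I/3 ≠ 0, so z = -2/3 + 2*I is a (simple) pole.
  P(-1 - 2*I/3) = -22/9 ≠ 0, so z = -1 - 2*I/3 is a (simple) pole.
  P(1 + I/3) = 17/9 + 4*I/3 ≠ 0, so z = 1 + I/3 is a (simple) pole.

Poles of f: {-1 - 2*I/3, -2/3 + 2*I, 1 + I/3}

Final answer: {-1 - 2*I/3, -2/3 + 2*I, 1 + I/3}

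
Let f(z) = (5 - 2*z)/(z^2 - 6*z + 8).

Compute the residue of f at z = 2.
Write f(z) = P(z)/Q(z) with P(z) = 5 - 2*z and Q(z) = z^2 - 6*z + 8.
The denominator factors as Q(z) = (z - 4)*(z - 2), so z = 2 is a simple zero of Q and P is analytic there; z = 2 is therefore a simple pole and
  Res(f, z₀) = P(z₀)/Q'(z₀).

Q'(z) = 2*z - 6, so Q'(2) = -2.
P(2) = 1.

Res(f, 2) = (1)/(-2) = -1/2

Final answer: -1/2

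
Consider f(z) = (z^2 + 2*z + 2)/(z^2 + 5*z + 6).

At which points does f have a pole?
The singularities of f are the zeros of the denominator. Factoring,
  z^2 + 5*z + 6 = (z + 2)*(z + 3)
so the candidates are z = -2, z = -3.

Check the numerator P(z) = z^2 + 2*z + 2 at each one:
  P(-2) = 2 ≠ 0, so z = -2 is a (simple) pole.
  P(-3) = 5 ≠ 0, so z = -3 is a (simple) pole.

Poles of f: {-3, -2}

Final answer: {-3, -2}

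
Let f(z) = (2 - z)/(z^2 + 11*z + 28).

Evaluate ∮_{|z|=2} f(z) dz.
0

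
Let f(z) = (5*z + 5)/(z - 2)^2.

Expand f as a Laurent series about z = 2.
Put w = z - (2), i.e. z = w + 2. The denominator is w^2, so it suffices to rewrite the numerator in powers of w.

P(z) = 5*z + 5
P(w + 2) = 15 + 5*w

Dividing each term by w^2:
  f = 15/w^2 + 5/w

Substituting back w = z - 2:
  f(z) = 15/(z - 2)^2 + 5/(z - 2)

The series is finite because the numerator is a polynomial; the negative powers form the principal part, and the coefficient of 1/(z - 2) gives Res(f, 2) = 5.

Final answer: 15/(z - 2)^2 + 5/(z - 2)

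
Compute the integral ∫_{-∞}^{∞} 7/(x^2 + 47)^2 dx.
Let f(z) = 7/(z^2 + 47)^2. The denominator has no real zeros and deg Q - deg P = 4 ≥ 2, so the integral of f over the upper semicircle |z| = R tends to 0 as R → ∞. Closing the contour in the upper half-plane,
  ∫_{-∞}^{∞} f(x) dx = 2πi · Σ Res(f, z_k)  over the poles with Im z_k > 0.

Zeros of the denominator: z^2 + 47 = 0 gives z = ±sqrt(47)*I.
Upper half-plane: z = sqrt(47)*I (a pole of order 2).

Write f(z) = g(z)/(z - sqrt(47)*I)^2 with g(z) = 7/(z + sqrt(47)*I)^2. For a double pole, Res(f, z₀) = g'(z₀):
  g'(z) = -14/(z + sqrt(47)*I)^3
  Res(f, sqrt(47)*I) = g'(sqrt(47)*I) = -7*sqrt(47)*I/8836

∫_{-∞}^{∞} f(x) dx = 2πi · (-7*sqrt(47)*I/8836) = 7*sqrt(47)*pi/4418

Final answer: 7*sqrt(47)*pi/4418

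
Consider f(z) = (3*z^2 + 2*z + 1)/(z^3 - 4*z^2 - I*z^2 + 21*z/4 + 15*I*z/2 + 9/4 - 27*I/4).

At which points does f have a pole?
The singularities of f are the zeros of the denominator. Factoring,
  z^3 - 4*z^2 - I*z^2 + 21*z/4 + 15*I*z/2 + 9/4 - 27*I/4 = (z - 3*I/2)*(z - 3 + 3*I/2)*(z - 1 - I)
so the candidates are z = 3*I/2, z = 3 - 3*I/2, z = 1 + I.

Check the numerator P(z) = 3*z^2 + 2*z + 1 at each one:
  P(3*I/2) = -23/4 + 3*I ≠ 0, so z = 3*I/2 is a (simple) pole.
  P(3 - 3*I/2) = 109/4 - 30*I ≠ 0, so z = 3 - 3*I/2 is a (simple) pole.
  P(1 + I) = 3 + 8*I ≠ 0, so z = 1 + I is a (simple) pole.

Poles of f: {3*I/2, 1 + I, 3 - 3*I/2}

Final answer: {3*I/2, 1 + I, 3 - 3*I/2}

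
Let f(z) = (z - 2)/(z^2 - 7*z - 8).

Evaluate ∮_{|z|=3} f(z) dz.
By the residue theorem, ∮_C f(z) dz = 2πi · (sum of the residues of f at the poles inside |z| = 3).

The denominator factors as (z - 8)*(z + 1), so the singularities of f are simple poles at z = 8, z = -1.
  |8|² = 64 > 9 = 3², so this pole is outside the contour.
  |-1|² = 1 < 9 = 3², so this pole is inside the contour.

With P(z) = z - 2 and Q(z) = z^2 - 7*z - 8, each pole is simple, so Res(f, z₀) = P(z₀)/Q'(z₀) with Q'(z) = 2*z - 7.
  Res(f, -1) = P(-1)/Q'(-1) = (-3)/(-9) = 1/3

∮_C f(z) dz = 2πi · (1/3) = 2*I*pi/3

Final answer: 2*I*pi/3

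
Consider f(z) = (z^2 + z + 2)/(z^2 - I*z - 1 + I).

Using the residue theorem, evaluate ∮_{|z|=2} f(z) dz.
pi*(-2 + 2*I)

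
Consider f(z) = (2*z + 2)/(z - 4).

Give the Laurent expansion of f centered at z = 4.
Put w = z - (4), i.e. z = w + 4. The denominator is w, so it suffices to rewrite the numerator in powers of w.

P(z) = 2*z + 2
P(w + 4) = 10 + 2*w

Dividing each term by w:
  f = 10/w + 2

Substituting back w = z - 4:
  f(z) = 10/(z - 4) + 2

The series is finite because the numerator is a polynomial; the negative powers form the principal part, and the coefficient of 1/(z - 4) gives Res(f, 4) = 10.

Final answer: 10/(z - 4) + 2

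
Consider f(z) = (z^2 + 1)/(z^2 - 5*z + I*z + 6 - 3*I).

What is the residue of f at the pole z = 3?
5 - 5*I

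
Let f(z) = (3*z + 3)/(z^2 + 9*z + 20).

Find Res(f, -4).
Write f(z) = P(z)/Q(z) with P(z) = 3*z + 3 and Q(z) = z^2 + 9*z + 20.
The denominator factors as Q(z) = (z + 4)*(z + 5), so z = -4 is a simple zero of Q and P is analytic there; z = -4 is therefore a simple pole and
  Res(f, z₀) = P(z₀)/Q'(z₀).

Q'(z) = 2*z + 9, so Q'(-4) = 1.
P(-4) = -9.

Res(f, -4) = (-9)/(1) = -9

Final answer: -9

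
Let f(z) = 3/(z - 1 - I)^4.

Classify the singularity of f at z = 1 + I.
Write f(z) = g(z)/(z - 1 - I)^4 with g(z) = 3.
g is entire and g(1 + I) = 3 ≠ 0, so no factor of (z - 1 - I) cancels: the Laurent expansion of f about z = 1 + I starts at the power -4, i.e. lim_{z→z₀} (z - z₀)^4 f(z) = 3 is finite and nonzero.
So z = 1 + I is a pole of order 4.

Final answer: pole of order 4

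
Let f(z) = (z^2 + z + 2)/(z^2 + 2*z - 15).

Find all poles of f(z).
The singularities of f are the zeros of the denominator. Factoring,
  z^2 + 2*z - 15 = (z - 3)*(z + 5)
so the candidates are z = 3, z = -5.

Check the numerator P(z) = z^2 + z + 2 at each one:
  P(3) = 14 ≠ 0, so z = 3 is a (simple) pole.
  P(-5) = 22 ≠ 0, so z = -5 is a (simple) pole.

Poles of f: {-5, 3}

Final answer: {-5, 3}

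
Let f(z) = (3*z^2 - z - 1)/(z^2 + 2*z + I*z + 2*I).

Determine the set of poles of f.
The singularities of f are the zeros of the denominator. Factoring,
  z^2 + 2*z + I*z + 2*I = (z + I)*(z + 2)
so the candidates are z = -I, z = -2.

Check the numerator P(z) = 3*z^2 - z - 1 at each one:
  P(-I) = -4 + I ≠ 0, so z = -I is a (simple) pole.
  P(-2) = 13 ≠ 0, so z = -2 is a (simple) pole.

Poles of f: {-2, -I}

Final answer: {-2, -I}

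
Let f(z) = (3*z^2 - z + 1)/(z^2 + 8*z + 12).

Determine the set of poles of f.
The singularities of f are the zeros of the denominator. Factoring,
  z^2 + 8*z + 12 = (z + 6)*(z + 2)
so the candidates are z = -6, z = -2.

Check the numerator P(z) = 3*z^2 - z + 1 at each one:
  P(-6) = 115 ≠ 0, so z = -6 is a (simple) pole.
  P(-2) = 15 ≠ 0, so z = -2 is a (simple) pole.

Poles of f: {-6, -2}

Final answer: {-6, -2}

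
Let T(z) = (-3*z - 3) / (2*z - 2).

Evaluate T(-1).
Substitute z = -1:
  numerator:   -3*(-1) - 3 = 0
  denominator: 2*(-1) - 2 = -4
T(-1) = (0)/(-4) = 0

Final answer: 0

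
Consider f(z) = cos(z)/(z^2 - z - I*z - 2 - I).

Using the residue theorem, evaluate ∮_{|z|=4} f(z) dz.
pi*(1/5 + 3*I/5)*cos(2 + I) + pi*(-1/5 - 3*I/5)*cos(1)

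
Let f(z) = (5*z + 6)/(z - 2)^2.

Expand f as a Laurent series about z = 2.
16/(z - 2)^2 + 5/(z - 2)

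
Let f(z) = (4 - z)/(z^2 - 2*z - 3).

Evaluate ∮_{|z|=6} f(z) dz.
-2*I*pi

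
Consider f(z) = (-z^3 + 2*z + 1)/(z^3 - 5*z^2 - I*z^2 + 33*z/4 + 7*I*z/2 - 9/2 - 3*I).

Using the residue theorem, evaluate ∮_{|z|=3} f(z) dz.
By the residue theorem, ∮_C f(z) dz = 2πi · (sum of the residues of f at the poles inside |z| = 3).

The denominator factors as (z - 2)*(z - 3/2)*(z - 3/2 - I), so the singularities of f are simple poles at z = 2, z = 3/2, z = 3/2 + I.
  |2|² = 4 < 9 = 3², so this pole is inside the contour.
  |3/2|² = 9/4 < 9 = 3², so this pole is inside the contour.
  |3/2 + I|² = 13/4 < 9 = 3², so this pole is inside the contour.

With P(z) = -z^3 + 2*z + 1 and Q(z) = z^3 - 5*z^2 - I*z^2 + 33*z/4 + 7*I*z/2 - 9/2 - 3*I, each pole is simple, so Res(f, z₀) = P(z₀)/Q'(z₀) with Q'(z) = 3*z^2 - 10*z - 2*I*z + 33/4 + 7*I/2.
  Res(f, 2) = P(2)/Q'(2) = (-3)/(1/4 - I/2) = -12/5 - 24*I/5
  Res(f, 3/2) = P(3/2)/Q'(3/2) = (5/8)/(I/2) = -5*I/4
  Res(f, 3/2 + I) = P(3/2 + I)/Q'(3/2 + I) = (41/8 - 15*I/4)/(-1 - I/2) = -13/5 + 101*I/20

Sum of residues inside C: -5 - I
∮_C f(z) dz = 2πi · (-5 - I) = pi*(2 - 10*I)

Final answer: pi*(2 - 10*I)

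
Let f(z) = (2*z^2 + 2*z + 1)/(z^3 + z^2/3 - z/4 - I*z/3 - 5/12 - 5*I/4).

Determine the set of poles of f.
The singularities of f are the zeros of the denominator. Factoring,
  z^3 + z^2/3 - z/4 - I*z/3 - 5/12 - 5*I/4 = (z - 1 - I/2)*(z + 1/3 + I)*(z + 1 - I/2)
so the candidates are z = 1 + I/2, z = -1/3 - I, z = -1 + I/2.

Check the numerator P(z) = 2*z^2 + 2*z + 1 at each one:
  P(1 + I/2) = 9/2 + 3*I ≠ 0, so z = 1 + I/2 is a (simple) pole.
  P(-1/3 - I) = -13/9 - 2*I/3 ≠ 0, so z = -1/3 - I is a (simple) pole.
  P(-1 + I/2) = 1/2 - I ≠ 0, so z = -1 + I/2 is a (simple) pole.

Poles of f: {-1 + I/2, -1/3 - I, 1 + I/2}

Final answer: {-1 + I/2, -1/3 - I, 1 + I/2}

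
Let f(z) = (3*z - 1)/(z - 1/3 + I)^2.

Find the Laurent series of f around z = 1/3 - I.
-3*I/(z - 1/3 + I)^2 + 3/(z - 1/3 + I)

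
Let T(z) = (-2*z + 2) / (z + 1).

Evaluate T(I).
Substitute z = I:
  numerator:   -2*(I) + 2 = 2 - 2*I
  denominator: (I) + 1 = 1 + I
T(I) = (2 - 2*I)/(1 + I); multiplying numerator and denominator by the conjugate 1 - I gives (-4*I)/2 = -2*I

Final answer: -2*I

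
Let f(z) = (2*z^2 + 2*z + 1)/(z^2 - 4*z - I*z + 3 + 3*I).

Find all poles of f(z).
The singularities of f are the zeros of the denominator. Factoring,
  z^2 - 4*z - I*z + 3 + 3*I = (z - 3)*(z - 1 - I)
so the candidates are z = 3, z = 1 + I.

Check the numerator P(z) = 2*z^2 + 2*z + 1 at each one:
  P(3) = 25 ≠ 0, so z = 3 is a (simple) pole.
  P(1 + I) = 3 + 6*I ≠ 0, so z = 1 + I is a (simple) pole.

Poles of f: {1 + I, 3}

Final answer: {1 + I, 3}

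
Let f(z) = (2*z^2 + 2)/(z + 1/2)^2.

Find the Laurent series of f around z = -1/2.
Put w = z - (-1/2), i.e. z = w - 1/2. The denominator is w^2, so it suffices to rewrite the numerator in powers of w.

P(z) = 2*z^2 + 2
P(w - 1/2) = 5/2 - 2*w + 2*w^2

Dividing each term by w^2:
  f = 5/(2*w^2) - 2/w + 2

Substituting back w = z + 1/2:
  f(z) = 5/(2*(z + 1/2)^2) - 2/(z + 1/2) + 2

The series is finite because the numerator is a polynomial; the negative powers form the principal part, and the coefficient of 1/(z + 1/2) gives Res(f, -1/2) = -2.

Final answer: 5/(2*(z + 1/2)^2) - 2/(z + 1/2) + 2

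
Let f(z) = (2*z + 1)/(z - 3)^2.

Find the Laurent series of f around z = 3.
Put w = z - (3), i.e. z = w + 3. The denominator is w^2, so it suffices to rewrite the numerator in powers of w.

P(z) = 2*z + 1
P(w + 3) = 7 + 2*w

Dividing each term by w^2:
  f = 7/w^2 + 2/w

Substituting back w = z - 3:
  f(z) = 7/(z - 3)^2 + 2/(z - 3)

The series is finite because the numerator is a polynomial; the negative powers form the principal part, and the coefficient of 1/(z - 3) gives Res(f, 3) = 2.

Final answer: 7/(z - 3)^2 + 2/(z - 3)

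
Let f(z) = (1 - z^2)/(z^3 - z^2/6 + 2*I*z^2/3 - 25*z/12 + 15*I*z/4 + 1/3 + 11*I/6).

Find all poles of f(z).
The singularities of f are the zeros of the denominator. Factoring,
  z^3 - z^2/6 + 2*I*z^2/3 - 25*z/12 + 15*I*z/4 + 1/3 + 11*I/6 = (z + 3/2 - I/2)*(z + 1/3 - I/3)*(z - 2 + 3*I/2)
so the candidates are z = -3/2 + I/2, z = -1/3 + I/3, z = 2 - 3*I/2.

Check the numerator P(z) = 1 - z^2 at each one:
  P(-3/2 + I/2) = -1 + 3*I/2 ≠ 0, so z = -3/2 + I/2 is a (simple) pole.
  P(-1/3 + I/3) = 1 + 2*I/9 ≠ 0, so z = -1/3 + I/3 is a (simple) pole.
  P(2 - 3*I/2) = -3/4 + 6*I ≠ 0, so z = 2 - 3*I/2 is a (simple) pole.

Poles of f: {-3/2 + I/2, -1/3 + I/3, 2 - 3*I/2}

Final answer: {-3/2 + I/2, -1/3 + I/3, 2 - 3*I/2}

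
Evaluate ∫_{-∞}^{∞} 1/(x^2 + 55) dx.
Let f(z) = 1/(z^2 + 55). The denominator has no real zeros and deg Q - deg P = 2 ≥ 2, so the integral of f over the upper semicircle |z| = R tends to 0 as R → ∞. Closing the contour in the upper half-plane,
  ∫_{-∞}^{∞} f(x) dx = 2πi · Σ Res(f, z_k)  over the poles with Im z_k > 0.

Zeros of the denominator: z^2 + 55 = 0 gives z = ±sqrt(55)*I.
Upper half-plane: z = sqrt(55)*I (simple).

Each pole is a simple zero of Q(z) = z^2 + 55, so Res(f, z₀) = P(z₀)/Q'(z₀) with P(z) = 1, Q'(z) = 2*z:
  Res(f, sqrt(55)*I) = (1)/(2*sqrt(55)*I) = -sqrt(55)*I/110

∫_{-∞}^{∞} f(x) dx = 2πi · (-sqrt(55)*I/110) = sqrt(55)*pi/55

Final answer: sqrt(55)*pi/55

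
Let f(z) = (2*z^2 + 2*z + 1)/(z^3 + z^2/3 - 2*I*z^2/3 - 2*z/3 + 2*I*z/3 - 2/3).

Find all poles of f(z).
The singularities of f are the zeros of the denominator. Factoring,
  z^3 + z^2/3 - 2*I*z^2/3 - 2*z/3 + 2*I*z/3 - 2/3 = (z + 1 - I)*(z + 1/3 + I/3)*(z - 1)
so the candidates are z = -1 + I, z = -1/3 - I/3, z = 1.

Check the numerator P(z) = 2*z^2 + 2*z + 1 at each one:
  P(-1 + I) = -1 - 2*I ≠ 0, so z = -1 + I is a (simple) pole.
  P(-1/3 - I/3) = 1/3 - 2*I/9 ≠ 0, so z = -1/3 - I/3 is a (simple) pole.
  P(1) = 5 ≠ 0, so z = 1 is a (simple) pole.

Poles of f: {-1 + I, -1/3 - I/3, 1}

Final answer: {-1 + I, -1/3 - I/3, 1}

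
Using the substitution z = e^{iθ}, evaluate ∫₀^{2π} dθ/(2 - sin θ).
Call the integral J. The integrand is 2π-periodic and we integrate over a full period, so shifting θ does not change the value (θ → θ + π/2 turns sin θ into cos θ; θ → θ + π flips the sign of the trig term). Hence
  J = ∫₀^{2π} dθ/(2 + cos θ).
Put z = e^{iθ}: then cos θ = (z + 1/z)/2, dθ = dz/(iz), and z runs once counterclockwise around |z| = 1:
  J = ∮_{|z|=1} 1/(2 + (z + 1/z)/2) · dz/(iz) = (2/i) ∮_{|z|=1} dz/(z^2 + 4*z + 1).
The roots of z^2 + 4*z + 1 are z = (-2 ± sqrt(2^2 - 1^2)), with sqrt(3) = sqrt(3); their product is 1, so only z₊ = -2 + sqrt(3) lies inside the unit circle (z₋ = -2 - sqrt(3) lies outside).
z₊ is a simple zero of q(z) = z^2 + 4*z + 1, so Res(1/q, z₊) = 1/q'(z₊) with q'(z) = 2*z + 4; and q'(z₊) = (z₊ - z₋) = 2*sqrt(3).
Therefore J = (2/i) · 2πi · 1/(2*sqrt(3)) = 2*pi/(sqrt(3)) = 2*sqrt(3)*pi/3

Final answer: 2*sqrt(3)*pi/3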